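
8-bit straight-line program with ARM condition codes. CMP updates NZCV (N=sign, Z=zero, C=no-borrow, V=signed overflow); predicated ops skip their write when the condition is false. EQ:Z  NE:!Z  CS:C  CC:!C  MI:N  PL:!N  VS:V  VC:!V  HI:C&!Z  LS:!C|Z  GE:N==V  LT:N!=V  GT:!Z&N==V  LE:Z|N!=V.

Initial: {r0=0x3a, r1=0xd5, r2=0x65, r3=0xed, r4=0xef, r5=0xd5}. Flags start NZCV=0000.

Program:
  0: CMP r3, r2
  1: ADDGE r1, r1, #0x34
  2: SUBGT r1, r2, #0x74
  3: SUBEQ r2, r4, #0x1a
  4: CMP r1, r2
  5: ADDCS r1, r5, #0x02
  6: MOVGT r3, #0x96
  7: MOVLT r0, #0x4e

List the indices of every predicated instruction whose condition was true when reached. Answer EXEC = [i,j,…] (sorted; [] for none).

0: ✓ CMP  NZCV=1010
1: · ADDGE
2: · SUBGT
3: · SUBEQ
4: ✓ CMP  NZCV=0011
5: ✓ ADDCS  r1←0xd7
6: · MOVGT
7: ✓ MOVLT  r0←0x4e

EXEC = [5,7]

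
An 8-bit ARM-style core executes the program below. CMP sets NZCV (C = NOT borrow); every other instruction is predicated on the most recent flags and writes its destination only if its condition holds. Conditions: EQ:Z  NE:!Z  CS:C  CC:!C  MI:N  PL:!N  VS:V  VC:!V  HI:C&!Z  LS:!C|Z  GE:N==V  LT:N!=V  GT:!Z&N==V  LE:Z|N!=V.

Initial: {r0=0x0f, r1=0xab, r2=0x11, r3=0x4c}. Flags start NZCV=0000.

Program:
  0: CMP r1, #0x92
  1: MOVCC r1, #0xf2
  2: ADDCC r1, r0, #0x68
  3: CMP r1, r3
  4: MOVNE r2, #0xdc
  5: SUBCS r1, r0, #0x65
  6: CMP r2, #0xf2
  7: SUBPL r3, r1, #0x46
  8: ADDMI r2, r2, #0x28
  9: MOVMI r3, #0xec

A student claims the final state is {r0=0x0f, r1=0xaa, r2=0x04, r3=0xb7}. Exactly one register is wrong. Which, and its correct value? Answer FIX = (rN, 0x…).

[0] flags=0010 → (cmp)
[1] flags=0010 CC?F → skip
[2] flags=0010 CC?F → skip
[3] flags=0011 → (cmp)
[4] flags=0011 NE?T → r2=0xdc
[5] flags=0011 CS?T → r1=0xaa
[6] flags=1000 → (cmp)
[7] flags=1000 PL?F → skip
[8] flags=1000 MI?T → r2=0x04
[9] flags=1000 MI?T → r3=0xec

FIX = (r3, 0xec)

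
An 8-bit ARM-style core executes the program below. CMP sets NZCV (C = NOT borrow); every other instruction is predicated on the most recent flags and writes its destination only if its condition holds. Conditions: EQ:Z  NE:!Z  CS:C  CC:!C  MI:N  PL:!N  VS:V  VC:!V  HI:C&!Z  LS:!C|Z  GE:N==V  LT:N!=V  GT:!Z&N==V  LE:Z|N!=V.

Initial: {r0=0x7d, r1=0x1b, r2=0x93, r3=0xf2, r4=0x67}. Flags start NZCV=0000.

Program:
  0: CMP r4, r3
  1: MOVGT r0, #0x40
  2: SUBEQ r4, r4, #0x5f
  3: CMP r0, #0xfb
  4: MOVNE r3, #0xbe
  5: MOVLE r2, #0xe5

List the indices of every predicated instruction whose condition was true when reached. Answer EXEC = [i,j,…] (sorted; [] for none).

[0] flags=0000 → (cmp)
[1] flags=0000 GT?T → r0=0x40
[2] flags=0000 EQ?F → skip
[3] flags=0000 → (cmp)
[4] flags=0000 NE?T → r3=0xbe
[5] flags=0000 LE?F → skip

EXEC = [1,4]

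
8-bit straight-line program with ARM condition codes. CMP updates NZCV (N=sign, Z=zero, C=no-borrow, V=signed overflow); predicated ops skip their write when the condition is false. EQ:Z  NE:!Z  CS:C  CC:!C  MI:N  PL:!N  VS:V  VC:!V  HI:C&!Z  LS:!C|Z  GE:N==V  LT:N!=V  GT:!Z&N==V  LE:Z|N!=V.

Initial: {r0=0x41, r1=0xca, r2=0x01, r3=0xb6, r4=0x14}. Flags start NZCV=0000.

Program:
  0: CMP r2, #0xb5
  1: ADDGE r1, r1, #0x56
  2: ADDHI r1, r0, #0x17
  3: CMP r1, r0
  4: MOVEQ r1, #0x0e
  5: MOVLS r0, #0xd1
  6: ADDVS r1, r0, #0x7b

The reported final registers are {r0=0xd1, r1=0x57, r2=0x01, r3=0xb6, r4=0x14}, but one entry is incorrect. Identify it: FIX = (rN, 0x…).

0: ✓ CMP  NZCV=0000
1: ✓ ADDGE  r1←0x20
2: · ADDHI
3: ✓ CMP  NZCV=1000
4: · MOVEQ
5: ✓ MOVLS  r0←0xd1
6: · ADDVS

FIX = (r1, 0x20)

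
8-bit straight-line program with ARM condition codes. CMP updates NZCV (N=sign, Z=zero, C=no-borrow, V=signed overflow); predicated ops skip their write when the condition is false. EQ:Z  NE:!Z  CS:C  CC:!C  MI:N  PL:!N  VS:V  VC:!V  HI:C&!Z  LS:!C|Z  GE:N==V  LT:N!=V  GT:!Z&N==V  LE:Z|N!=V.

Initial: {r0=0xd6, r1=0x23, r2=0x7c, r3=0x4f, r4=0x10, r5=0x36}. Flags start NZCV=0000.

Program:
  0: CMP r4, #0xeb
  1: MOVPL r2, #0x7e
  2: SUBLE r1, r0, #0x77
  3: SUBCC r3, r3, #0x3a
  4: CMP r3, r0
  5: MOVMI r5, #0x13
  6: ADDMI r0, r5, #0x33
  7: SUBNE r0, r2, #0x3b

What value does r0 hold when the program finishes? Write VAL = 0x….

VAL = 0x43

0: ✓ CMP  NZCV=0000
1: ✓ MOVPL  r2←0x7e
2: · SUBLE
3: ✓ SUBCC  r3←0x15
4: ✓ CMP  NZCV=0000
5: · MOVMI
6: · ADDMI
7: ✓ SUBNE  r0←0x43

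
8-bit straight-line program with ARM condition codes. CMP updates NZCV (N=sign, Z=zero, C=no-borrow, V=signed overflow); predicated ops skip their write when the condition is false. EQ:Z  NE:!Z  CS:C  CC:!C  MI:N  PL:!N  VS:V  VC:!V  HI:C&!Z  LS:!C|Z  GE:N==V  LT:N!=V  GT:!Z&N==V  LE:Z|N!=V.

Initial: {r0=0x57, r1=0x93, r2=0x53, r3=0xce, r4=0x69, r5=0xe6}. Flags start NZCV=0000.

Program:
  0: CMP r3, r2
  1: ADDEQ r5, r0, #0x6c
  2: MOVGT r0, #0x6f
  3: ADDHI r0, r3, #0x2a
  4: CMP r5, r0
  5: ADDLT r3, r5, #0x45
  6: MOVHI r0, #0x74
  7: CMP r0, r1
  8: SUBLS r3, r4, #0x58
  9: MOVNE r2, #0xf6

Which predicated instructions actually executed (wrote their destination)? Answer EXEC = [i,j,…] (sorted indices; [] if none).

EXEC = [3,5,9]

0: ✓ CMP  NZCV=0011
1: · ADDEQ
2: · MOVGT
3: ✓ ADDHI  r0←0xf8
4: ✓ CMP  NZCV=1000
5: ✓ ADDLT  r3←0x2b
6: · MOVHI
7: ✓ CMP  NZCV=0010
8: · SUBLS
9: ✓ MOVNE  r2←0xf6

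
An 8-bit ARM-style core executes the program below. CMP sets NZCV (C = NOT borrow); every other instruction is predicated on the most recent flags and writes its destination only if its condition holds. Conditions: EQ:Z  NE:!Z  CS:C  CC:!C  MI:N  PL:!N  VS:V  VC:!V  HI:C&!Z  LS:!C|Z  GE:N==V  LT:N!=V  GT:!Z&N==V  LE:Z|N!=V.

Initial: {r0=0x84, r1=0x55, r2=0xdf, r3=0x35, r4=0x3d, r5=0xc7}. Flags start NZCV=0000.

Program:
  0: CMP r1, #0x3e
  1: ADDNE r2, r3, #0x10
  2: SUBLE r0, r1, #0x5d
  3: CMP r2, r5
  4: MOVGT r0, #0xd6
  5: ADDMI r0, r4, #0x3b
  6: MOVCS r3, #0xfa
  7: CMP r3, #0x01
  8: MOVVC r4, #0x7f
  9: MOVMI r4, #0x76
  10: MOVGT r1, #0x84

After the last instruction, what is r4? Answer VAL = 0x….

VAL = 0x7f

0: ✓ CMP  NZCV=0010
1: ✓ ADDNE  r2←0x45
2: · SUBLE
3: ✓ CMP  NZCV=0000
4: ✓ MOVGT  r0←0xd6
5: · ADDMI
6: · MOVCS
7: ✓ CMP  NZCV=0010
8: ✓ MOVVC  r4←0x7f
9: · MOVMI
10: ✓ MOVGT  r1←0x84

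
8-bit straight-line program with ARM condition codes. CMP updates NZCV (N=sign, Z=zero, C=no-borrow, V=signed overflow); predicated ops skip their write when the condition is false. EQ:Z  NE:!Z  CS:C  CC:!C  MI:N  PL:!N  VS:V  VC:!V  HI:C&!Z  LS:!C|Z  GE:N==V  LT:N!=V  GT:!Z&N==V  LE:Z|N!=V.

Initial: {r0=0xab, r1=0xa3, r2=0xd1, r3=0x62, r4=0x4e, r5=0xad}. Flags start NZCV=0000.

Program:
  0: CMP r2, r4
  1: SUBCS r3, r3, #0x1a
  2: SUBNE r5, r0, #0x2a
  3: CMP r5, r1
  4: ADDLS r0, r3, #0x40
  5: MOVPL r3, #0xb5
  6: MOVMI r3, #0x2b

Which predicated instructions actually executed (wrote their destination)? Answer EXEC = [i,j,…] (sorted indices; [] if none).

0: ✓ CMP  NZCV=1010
1: ✓ SUBCS  r3←0x48
2: ✓ SUBNE  r5←0x81
3: ✓ CMP  NZCV=1000
4: ✓ ADDLS  r0←0x88
5: · MOVPL
6: ✓ MOVMI  r3←0x2b

EXEC = [1,2,4,6]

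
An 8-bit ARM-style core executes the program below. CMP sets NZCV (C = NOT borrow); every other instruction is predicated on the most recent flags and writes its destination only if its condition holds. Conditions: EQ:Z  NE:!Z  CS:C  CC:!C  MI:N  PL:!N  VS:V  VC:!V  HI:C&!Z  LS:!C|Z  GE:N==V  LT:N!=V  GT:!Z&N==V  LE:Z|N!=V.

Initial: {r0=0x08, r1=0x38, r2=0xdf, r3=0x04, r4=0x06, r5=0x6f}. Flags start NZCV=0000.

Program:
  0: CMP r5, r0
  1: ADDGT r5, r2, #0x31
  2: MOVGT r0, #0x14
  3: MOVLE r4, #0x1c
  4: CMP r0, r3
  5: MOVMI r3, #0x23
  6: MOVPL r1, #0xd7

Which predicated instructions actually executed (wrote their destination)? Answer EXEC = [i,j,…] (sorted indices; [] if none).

0: ✓ CMP  NZCV=0010
1: ✓ ADDGT  r5←0x10
2: ✓ MOVGT  r0←0x14
3: · MOVLE
4: ✓ CMP  NZCV=0010
5: · MOVMI
6: ✓ MOVPL  r1←0xd7

EXEC = [1,2,6]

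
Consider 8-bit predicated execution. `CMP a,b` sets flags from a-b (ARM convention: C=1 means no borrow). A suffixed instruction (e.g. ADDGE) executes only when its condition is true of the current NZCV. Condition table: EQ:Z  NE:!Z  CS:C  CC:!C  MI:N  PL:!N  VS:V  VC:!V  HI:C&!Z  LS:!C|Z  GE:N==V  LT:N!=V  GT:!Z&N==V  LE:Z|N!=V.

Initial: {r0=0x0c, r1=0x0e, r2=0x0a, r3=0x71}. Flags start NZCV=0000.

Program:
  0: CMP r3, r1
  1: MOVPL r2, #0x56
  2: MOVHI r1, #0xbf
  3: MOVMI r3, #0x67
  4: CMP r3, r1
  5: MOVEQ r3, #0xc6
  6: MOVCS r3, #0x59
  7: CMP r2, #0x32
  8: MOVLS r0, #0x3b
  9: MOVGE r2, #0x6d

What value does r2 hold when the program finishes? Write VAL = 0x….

[0] flags=0010 → (cmp)
[1] flags=0010 PL?T → r2=0x56
[2] flags=0010 HI?T → r1=0xbf
[3] flags=0010 MI?F → skip
[4] flags=1001 → (cmp)
[5] flags=1001 EQ?F → skip
[6] flags=1001 CS?F → skip
[7] flags=0010 → (cmp)
[8] flags=0010 LS?F → skip
[9] flags=0010 GE?T → r2=0x6d

VAL = 0x6d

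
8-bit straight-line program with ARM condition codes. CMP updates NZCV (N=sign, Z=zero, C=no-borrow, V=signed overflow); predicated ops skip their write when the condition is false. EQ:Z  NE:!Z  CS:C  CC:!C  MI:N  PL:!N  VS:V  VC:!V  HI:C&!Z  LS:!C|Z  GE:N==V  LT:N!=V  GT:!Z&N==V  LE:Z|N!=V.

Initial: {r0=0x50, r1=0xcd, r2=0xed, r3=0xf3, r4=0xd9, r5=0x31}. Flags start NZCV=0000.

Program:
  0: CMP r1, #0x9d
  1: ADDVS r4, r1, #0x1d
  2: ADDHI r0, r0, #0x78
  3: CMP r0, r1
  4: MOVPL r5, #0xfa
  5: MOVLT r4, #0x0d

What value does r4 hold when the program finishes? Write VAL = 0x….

[0] flags=0010 → (cmp)
[1] flags=0010 VS?F → skip
[2] flags=0010 HI?T → r0=0xc8
[3] flags=1000 → (cmp)
[4] flags=1000 PL?F → skip
[5] flags=1000 LT?T → r4=0x0d

VAL = 0x0d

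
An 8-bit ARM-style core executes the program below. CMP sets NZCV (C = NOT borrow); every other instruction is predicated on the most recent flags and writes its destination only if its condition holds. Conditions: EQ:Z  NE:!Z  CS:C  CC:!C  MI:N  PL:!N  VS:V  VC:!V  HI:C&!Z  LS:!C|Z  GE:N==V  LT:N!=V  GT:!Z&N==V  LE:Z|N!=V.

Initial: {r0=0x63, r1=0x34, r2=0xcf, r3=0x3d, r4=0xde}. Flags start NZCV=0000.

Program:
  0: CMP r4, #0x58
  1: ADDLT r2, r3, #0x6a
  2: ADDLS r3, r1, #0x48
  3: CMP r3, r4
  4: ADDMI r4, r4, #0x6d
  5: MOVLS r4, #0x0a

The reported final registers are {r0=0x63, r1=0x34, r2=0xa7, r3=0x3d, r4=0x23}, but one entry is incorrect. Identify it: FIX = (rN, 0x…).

[0] flags=1010 → (cmp)
[1] flags=1010 LT?T → r2=0xa7
[2] flags=1010 LS?F → skip
[3] flags=0000 → (cmp)
[4] flags=0000 MI?F → skip
[5] flags=0000 LS?T → r4=0x0a

FIX = (r4, 0x0a)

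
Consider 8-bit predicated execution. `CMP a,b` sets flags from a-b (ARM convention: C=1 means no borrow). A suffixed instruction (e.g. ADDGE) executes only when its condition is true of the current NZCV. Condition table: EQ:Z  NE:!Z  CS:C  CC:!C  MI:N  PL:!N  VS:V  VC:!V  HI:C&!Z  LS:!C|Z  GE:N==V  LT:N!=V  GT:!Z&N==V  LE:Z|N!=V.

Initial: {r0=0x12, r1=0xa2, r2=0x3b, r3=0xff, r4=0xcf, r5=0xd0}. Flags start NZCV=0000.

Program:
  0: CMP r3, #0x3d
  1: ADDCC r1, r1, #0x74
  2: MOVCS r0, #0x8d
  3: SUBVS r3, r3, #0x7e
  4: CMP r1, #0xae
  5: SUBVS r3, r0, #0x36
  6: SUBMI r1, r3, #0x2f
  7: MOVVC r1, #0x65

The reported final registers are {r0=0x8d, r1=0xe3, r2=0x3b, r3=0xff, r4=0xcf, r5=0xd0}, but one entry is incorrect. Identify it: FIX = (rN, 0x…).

FIX = (r1, 0x65)

0: ✓ CMP  NZCV=1010
1: · ADDCC
2: ✓ MOVCS  r0←0x8d
3: · SUBVS
4: ✓ CMP  NZCV=1000
5: · SUBVS
6: ✓ SUBMI  r1←0xd0
7: ✓ MOVVC  r1←0x65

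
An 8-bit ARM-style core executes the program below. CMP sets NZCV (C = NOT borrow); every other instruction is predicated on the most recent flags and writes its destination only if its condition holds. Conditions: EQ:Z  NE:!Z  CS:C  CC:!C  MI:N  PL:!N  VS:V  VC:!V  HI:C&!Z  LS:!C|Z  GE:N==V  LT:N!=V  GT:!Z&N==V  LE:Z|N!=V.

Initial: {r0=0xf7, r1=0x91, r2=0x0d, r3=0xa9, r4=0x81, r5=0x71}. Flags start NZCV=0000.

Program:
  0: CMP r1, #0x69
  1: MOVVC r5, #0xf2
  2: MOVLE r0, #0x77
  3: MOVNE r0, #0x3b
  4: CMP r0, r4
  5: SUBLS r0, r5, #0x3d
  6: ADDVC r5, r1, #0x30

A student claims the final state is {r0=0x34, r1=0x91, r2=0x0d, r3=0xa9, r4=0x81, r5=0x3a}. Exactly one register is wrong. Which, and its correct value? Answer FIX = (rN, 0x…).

[0] flags=0011 → (cmp)
[1] flags=0011 VC?F → skip
[2] flags=0011 LE?T → r0=0x77
[3] flags=0011 NE?T → r0=0x3b
[4] flags=1001 → (cmp)
[5] flags=1001 LS?T → r0=0x34
[6] flags=1001 VC?F → skip

FIX = (r5, 0x71)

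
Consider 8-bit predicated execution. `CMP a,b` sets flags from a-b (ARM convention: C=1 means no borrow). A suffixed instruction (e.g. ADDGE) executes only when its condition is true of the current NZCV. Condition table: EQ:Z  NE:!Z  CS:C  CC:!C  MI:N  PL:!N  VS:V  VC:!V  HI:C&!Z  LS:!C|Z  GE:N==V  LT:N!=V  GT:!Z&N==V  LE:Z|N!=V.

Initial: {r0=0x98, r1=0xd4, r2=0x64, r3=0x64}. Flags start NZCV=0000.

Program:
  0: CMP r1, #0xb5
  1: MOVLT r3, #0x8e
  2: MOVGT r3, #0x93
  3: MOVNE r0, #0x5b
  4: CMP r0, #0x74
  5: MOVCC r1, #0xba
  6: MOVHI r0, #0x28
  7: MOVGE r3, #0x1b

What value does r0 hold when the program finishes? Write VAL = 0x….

VAL = 0x5b

0: ✓ CMP  NZCV=0010
1: · MOVLT
2: ✓ MOVGT  r3←0x93
3: ✓ MOVNE  r0←0x5b
4: ✓ CMP  NZCV=1000
5: ✓ MOVCC  r1←0xba
6: · MOVHI
7: · MOVGE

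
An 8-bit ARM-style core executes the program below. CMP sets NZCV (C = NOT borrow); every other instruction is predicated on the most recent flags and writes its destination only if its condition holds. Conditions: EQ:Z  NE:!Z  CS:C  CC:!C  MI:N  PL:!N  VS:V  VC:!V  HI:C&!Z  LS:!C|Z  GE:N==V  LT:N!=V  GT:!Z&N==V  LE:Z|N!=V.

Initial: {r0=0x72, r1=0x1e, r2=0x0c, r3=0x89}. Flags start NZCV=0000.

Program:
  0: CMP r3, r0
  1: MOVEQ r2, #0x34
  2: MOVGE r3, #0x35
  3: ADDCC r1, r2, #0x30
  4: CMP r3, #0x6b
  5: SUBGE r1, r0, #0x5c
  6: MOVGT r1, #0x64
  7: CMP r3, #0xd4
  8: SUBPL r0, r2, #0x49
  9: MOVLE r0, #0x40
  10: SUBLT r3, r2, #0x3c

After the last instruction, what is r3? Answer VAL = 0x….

0: ✓ CMP  NZCV=0011
1: · MOVEQ
2: · MOVGE
3: · ADDCC
4: ✓ CMP  NZCV=0011
5: · SUBGE
6: · MOVGT
7: ✓ CMP  NZCV=1000
8: · SUBPL
9: ✓ MOVLE  r0←0x40
10: ✓ SUBLT  r3←0xd0

VAL = 0xd0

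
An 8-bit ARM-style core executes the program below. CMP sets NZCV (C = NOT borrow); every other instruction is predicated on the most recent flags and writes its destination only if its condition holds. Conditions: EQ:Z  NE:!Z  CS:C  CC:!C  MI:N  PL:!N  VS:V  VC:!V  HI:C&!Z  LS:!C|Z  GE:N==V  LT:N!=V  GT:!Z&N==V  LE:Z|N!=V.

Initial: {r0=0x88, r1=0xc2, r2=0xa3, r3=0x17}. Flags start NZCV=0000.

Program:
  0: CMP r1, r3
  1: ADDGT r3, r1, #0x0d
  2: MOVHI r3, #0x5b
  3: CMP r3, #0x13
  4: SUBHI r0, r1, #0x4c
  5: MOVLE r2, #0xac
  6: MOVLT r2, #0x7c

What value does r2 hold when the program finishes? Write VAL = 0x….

0: ✓ CMP  NZCV=1010
1: · ADDGT
2: ✓ MOVHI  r3←0x5b
3: ✓ CMP  NZCV=0010
4: ✓ SUBHI  r0←0x76
5: · MOVLE
6: · MOVLT

VAL = 0xa3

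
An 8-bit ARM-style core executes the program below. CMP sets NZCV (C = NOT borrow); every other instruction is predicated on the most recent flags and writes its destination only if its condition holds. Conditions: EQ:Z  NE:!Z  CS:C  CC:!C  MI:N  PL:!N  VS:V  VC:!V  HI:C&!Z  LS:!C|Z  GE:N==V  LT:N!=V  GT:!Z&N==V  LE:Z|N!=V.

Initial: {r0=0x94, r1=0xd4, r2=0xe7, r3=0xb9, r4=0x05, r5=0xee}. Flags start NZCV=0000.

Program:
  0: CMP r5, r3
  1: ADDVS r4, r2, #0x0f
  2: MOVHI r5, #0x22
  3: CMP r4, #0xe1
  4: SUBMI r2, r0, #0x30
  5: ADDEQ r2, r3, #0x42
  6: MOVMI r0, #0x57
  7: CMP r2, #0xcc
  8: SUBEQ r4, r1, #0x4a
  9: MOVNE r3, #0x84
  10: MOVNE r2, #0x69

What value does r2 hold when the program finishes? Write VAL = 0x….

[0] flags=0010 → (cmp)
[1] flags=0010 VS?F → skip
[2] flags=0010 HI?T → r5=0x22
[3] flags=0000 → (cmp)
[4] flags=0000 MI?F → skip
[5] flags=0000 EQ?F → skip
[6] flags=0000 MI?F → skip
[7] flags=0010 → (cmp)
[8] flags=0010 EQ?F → skip
[9] flags=0010 NE?T → r3=0x84
[10] flags=0010 NE?T → r2=0x69

VAL = 0x69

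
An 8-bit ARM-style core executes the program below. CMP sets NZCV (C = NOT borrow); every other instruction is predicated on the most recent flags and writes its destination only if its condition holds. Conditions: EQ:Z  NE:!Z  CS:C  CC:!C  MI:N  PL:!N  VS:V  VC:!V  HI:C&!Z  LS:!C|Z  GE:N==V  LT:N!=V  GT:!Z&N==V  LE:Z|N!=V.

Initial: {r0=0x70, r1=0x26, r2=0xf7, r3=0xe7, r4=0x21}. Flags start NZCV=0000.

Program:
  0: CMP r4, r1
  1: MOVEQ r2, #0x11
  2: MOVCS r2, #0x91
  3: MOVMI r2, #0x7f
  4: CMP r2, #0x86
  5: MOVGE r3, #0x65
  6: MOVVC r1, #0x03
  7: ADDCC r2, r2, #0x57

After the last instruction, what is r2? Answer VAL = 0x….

VAL = 0xd6

[0] flags=1000 → (cmp)
[1] flags=1000 EQ?F → skip
[2] flags=1000 CS?F → skip
[3] flags=1000 MI?T → r2=0x7f
[4] flags=1001 → (cmp)
[5] flags=1001 GE?T → r3=0x65
[6] flags=1001 VC?F → skip
[7] flags=1001 CC?T → r2=0xd6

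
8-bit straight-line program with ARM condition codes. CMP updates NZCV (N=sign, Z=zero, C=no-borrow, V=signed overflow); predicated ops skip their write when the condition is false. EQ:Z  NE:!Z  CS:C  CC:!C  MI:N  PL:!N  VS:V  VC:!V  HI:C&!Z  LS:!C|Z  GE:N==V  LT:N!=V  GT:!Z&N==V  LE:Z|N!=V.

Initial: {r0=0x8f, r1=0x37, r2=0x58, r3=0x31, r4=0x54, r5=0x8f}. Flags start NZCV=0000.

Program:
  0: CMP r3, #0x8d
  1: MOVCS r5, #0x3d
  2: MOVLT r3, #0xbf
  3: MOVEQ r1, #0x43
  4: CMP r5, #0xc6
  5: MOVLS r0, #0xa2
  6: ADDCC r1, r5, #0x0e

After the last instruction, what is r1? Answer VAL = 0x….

[0] flags=1001 → (cmp)
[1] flags=1001 CS?F → skip
[2] flags=1001 LT?F → skip
[3] flags=1001 EQ?F → skip
[4] flags=1000 → (cmp)
[5] flags=1000 LS?T → r0=0xa2
[6] flags=1000 CC?T → r1=0x9d

VAL = 0x9d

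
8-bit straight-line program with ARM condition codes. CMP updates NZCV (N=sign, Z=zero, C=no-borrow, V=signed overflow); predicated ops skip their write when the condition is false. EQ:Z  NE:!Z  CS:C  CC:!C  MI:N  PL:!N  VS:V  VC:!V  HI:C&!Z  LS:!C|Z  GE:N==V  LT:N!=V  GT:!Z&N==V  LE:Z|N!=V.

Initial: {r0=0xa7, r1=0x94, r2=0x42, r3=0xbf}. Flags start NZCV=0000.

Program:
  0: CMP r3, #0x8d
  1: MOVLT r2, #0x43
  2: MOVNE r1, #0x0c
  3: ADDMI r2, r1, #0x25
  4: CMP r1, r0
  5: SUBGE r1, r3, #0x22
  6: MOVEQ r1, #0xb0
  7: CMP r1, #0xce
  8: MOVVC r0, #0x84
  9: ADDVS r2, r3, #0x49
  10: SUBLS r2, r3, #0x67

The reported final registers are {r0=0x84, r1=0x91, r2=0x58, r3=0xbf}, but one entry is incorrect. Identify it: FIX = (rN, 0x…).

0: ✓ CMP  NZCV=0010
1: · MOVLT
2: ✓ MOVNE  r1←0x0c
3: · ADDMI
4: ✓ CMP  NZCV=0000
5: ✓ SUBGE  r1←0x9d
6: · MOVEQ
7: ✓ CMP  NZCV=1000
8: ✓ MOVVC  r0←0x84
9: · ADDVS
10: ✓ SUBLS  r2←0x58

FIX = (r1, 0x9d)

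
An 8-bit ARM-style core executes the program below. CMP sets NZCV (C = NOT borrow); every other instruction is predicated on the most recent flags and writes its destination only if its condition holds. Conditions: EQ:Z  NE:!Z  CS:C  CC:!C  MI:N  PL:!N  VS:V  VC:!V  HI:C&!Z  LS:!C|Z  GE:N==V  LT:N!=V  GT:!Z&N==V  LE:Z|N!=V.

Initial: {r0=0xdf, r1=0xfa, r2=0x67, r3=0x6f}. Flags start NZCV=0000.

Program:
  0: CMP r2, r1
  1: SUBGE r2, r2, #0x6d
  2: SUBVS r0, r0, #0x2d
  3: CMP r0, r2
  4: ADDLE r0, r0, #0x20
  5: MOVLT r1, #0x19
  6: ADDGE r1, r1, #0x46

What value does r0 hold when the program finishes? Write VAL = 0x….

VAL = 0xff

0: ✓ CMP  NZCV=0000
1: ✓ SUBGE  r2←0xfa
2: · SUBVS
3: ✓ CMP  NZCV=1000
4: ✓ ADDLE  r0←0xff
5: ✓ MOVLT  r1←0x19
6: · ADDGE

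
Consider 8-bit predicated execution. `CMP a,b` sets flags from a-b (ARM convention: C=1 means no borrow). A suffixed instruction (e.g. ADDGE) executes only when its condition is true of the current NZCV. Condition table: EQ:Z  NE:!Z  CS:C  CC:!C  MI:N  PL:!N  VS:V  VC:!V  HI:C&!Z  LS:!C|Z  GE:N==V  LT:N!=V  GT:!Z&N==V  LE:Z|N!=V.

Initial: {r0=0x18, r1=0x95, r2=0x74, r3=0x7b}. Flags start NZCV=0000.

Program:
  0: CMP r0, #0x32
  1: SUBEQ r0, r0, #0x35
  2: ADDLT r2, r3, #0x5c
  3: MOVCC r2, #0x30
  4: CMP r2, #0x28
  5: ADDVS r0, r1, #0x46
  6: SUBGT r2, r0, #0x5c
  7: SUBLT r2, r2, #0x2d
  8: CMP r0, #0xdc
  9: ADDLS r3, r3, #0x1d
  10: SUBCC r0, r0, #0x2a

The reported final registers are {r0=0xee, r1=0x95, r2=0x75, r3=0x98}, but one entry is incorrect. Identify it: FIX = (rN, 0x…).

0: ✓ CMP  NZCV=1000
1: · SUBEQ
2: ✓ ADDLT  r2←0xd7
3: ✓ MOVCC  r2←0x30
4: ✓ CMP  NZCV=0010
5: · ADDVS
6: ✓ SUBGT  r2←0xbc
7: · SUBLT
8: ✓ CMP  NZCV=0000
9: ✓ ADDLS  r3←0x98
10: ✓ SUBCC  r0←0xee

FIX = (r2, 0xbc)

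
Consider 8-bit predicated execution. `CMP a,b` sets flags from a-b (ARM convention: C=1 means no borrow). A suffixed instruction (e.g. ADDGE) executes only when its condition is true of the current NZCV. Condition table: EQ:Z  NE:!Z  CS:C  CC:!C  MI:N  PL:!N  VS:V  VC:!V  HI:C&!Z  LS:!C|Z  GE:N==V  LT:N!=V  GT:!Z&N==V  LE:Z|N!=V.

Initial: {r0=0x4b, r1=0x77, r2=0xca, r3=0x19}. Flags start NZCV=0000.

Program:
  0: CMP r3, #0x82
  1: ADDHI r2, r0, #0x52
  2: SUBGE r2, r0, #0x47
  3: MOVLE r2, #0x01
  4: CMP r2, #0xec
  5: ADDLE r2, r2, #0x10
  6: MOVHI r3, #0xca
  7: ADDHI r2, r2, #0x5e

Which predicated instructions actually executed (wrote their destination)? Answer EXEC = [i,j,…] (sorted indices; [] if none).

EXEC = [2]

0: ✓ CMP  NZCV=1001
1: · ADDHI
2: ✓ SUBGE  r2←0x04
3: · MOVLE
4: ✓ CMP  NZCV=0000
5: · ADDLE
6: · MOVHI
7: · ADDHI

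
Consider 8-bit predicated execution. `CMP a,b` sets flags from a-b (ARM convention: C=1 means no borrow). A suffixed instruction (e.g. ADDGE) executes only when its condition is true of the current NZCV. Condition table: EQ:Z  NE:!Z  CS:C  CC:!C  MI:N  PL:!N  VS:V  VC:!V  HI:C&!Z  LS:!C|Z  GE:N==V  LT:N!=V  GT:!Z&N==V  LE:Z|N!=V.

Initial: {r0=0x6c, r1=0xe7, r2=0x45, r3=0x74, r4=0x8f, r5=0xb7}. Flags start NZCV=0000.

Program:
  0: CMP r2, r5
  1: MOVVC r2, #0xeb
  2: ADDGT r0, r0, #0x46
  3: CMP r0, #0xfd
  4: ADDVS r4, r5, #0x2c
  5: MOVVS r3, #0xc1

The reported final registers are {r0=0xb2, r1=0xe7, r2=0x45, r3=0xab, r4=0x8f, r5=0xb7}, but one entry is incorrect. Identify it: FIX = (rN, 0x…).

0: ✓ CMP  NZCV=1001
1: · MOVVC
2: ✓ ADDGT  r0←0xb2
3: ✓ CMP  NZCV=1000
4: · ADDVS
5: · MOVVS

FIX = (r3, 0x74)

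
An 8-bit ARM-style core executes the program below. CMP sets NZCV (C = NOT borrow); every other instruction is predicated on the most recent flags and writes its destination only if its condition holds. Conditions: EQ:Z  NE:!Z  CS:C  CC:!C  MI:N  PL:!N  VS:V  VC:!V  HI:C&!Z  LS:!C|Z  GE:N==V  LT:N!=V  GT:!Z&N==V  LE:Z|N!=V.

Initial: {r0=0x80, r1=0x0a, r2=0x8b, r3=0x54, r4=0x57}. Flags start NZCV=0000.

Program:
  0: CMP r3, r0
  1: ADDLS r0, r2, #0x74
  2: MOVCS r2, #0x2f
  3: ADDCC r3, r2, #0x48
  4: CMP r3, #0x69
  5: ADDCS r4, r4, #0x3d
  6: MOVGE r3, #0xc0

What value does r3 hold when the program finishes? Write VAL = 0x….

[0] flags=1001 → (cmp)
[1] flags=1001 LS?T → r0=0xff
[2] flags=1001 CS?F → skip
[3] flags=1001 CC?T → r3=0xd3
[4] flags=0011 → (cmp)
[5] flags=0011 CS?T → r4=0x94
[6] flags=0011 GE?F → skip

VAL = 0xd3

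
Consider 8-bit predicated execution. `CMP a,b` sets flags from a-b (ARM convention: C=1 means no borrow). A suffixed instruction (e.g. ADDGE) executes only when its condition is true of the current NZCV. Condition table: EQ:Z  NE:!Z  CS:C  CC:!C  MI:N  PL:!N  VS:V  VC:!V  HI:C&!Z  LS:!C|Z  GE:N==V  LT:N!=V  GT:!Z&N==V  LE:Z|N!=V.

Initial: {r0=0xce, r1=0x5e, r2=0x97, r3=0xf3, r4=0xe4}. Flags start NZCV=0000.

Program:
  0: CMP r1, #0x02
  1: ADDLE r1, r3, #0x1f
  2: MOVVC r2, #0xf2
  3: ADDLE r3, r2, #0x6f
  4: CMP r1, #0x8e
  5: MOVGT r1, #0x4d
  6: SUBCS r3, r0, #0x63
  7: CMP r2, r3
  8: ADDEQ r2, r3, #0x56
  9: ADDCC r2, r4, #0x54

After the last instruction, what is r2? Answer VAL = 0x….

0: ✓ CMP  NZCV=0010
1: · ADDLE
2: ✓ MOVVC  r2←0xf2
3: · ADDLE
4: ✓ CMP  NZCV=1001
5: ✓ MOVGT  r1←0x4d
6: · SUBCS
7: ✓ CMP  NZCV=1000
8: · ADDEQ
9: ✓ ADDCC  r2←0x38

VAL = 0x38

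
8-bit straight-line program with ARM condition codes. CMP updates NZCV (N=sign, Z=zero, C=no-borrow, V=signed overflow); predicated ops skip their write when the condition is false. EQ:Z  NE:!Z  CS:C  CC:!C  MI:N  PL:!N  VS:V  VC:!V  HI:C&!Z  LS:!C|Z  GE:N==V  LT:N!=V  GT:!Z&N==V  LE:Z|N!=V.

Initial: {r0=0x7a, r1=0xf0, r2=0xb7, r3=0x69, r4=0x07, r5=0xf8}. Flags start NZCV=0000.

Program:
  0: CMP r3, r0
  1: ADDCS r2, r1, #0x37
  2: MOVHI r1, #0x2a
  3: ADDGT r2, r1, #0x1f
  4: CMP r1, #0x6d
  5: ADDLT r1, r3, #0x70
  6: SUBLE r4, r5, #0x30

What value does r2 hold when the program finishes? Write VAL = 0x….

0: ✓ CMP  NZCV=1000
1: · ADDCS
2: · MOVHI
3: · ADDGT
4: ✓ CMP  NZCV=1010
5: ✓ ADDLT  r1←0xd9
6: ✓ SUBLE  r4←0xc8

VAL = 0xb7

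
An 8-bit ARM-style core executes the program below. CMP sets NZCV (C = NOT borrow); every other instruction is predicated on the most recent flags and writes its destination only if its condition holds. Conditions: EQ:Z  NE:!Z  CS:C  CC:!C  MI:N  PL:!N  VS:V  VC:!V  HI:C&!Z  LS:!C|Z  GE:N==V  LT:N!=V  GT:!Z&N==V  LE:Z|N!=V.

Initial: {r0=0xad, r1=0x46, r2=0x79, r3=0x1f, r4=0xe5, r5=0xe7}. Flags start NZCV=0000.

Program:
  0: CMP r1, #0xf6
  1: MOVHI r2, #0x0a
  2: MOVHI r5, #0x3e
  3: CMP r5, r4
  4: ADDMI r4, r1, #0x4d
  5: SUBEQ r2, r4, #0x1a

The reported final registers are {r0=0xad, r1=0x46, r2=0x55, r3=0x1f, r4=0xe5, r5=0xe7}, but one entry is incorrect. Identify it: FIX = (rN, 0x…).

0: ✓ CMP  NZCV=0000
1: · MOVHI
2: · MOVHI
3: ✓ CMP  NZCV=0010
4: · ADDMI
5: · SUBEQ

FIX = (r2, 0x79)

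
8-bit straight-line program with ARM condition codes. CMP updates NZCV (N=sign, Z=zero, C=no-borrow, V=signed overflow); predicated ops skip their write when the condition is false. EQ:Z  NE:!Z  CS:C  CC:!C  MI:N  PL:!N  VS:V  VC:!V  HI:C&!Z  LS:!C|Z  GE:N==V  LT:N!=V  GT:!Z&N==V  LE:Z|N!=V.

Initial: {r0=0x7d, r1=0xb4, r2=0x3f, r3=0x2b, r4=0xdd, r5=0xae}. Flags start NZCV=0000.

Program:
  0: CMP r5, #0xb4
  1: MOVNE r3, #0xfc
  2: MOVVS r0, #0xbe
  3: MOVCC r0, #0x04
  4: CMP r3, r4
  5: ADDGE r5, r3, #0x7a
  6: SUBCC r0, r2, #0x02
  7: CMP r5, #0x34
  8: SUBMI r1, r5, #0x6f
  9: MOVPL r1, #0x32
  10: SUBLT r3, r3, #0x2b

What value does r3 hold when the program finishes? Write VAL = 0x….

0: ✓ CMP  NZCV=1000
1: ✓ MOVNE  r3←0xfc
2: · MOVVS
3: ✓ MOVCC  r0←0x04
4: ✓ CMP  NZCV=0010
5: ✓ ADDGE  r5←0x76
6: · SUBCC
7: ✓ CMP  NZCV=0010
8: · SUBMI
9: ✓ MOVPL  r1←0x32
10: · SUBLT

VAL = 0xfc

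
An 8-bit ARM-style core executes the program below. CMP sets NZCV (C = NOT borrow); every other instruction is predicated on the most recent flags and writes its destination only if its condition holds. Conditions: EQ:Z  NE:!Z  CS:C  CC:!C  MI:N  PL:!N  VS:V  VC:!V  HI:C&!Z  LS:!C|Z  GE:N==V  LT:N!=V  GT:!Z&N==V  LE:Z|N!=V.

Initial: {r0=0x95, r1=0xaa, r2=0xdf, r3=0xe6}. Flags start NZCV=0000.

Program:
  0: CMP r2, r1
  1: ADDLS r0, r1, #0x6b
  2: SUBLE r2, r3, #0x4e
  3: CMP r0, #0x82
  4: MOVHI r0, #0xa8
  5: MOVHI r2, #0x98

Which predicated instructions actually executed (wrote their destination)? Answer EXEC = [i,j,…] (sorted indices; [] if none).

EXEC = [4,5]

0: ✓ CMP  NZCV=0010
1: · ADDLS
2: · SUBLE
3: ✓ CMP  NZCV=0010
4: ✓ MOVHI  r0←0xa8
5: ✓ MOVHI  r2←0x98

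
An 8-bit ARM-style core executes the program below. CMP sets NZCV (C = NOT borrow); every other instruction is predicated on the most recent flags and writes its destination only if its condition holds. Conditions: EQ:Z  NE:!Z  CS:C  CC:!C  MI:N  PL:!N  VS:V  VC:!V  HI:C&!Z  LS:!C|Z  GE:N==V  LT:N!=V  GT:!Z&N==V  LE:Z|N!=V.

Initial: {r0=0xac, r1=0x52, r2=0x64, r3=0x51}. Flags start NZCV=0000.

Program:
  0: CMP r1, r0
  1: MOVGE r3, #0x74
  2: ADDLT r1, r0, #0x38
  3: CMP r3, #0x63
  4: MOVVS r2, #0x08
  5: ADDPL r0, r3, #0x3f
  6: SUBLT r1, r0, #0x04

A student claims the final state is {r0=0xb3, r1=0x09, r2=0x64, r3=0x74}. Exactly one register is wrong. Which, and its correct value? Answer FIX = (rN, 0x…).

FIX = (r1, 0x52)

[0] flags=1001 → (cmp)
[1] flags=1001 GE?T → r3=0x74
[2] flags=1001 LT?F → skip
[3] flags=0010 → (cmp)
[4] flags=0010 VS?F → skip
[5] flags=0010 PL?T → r0=0xb3
[6] flags=0010 LT?F → skip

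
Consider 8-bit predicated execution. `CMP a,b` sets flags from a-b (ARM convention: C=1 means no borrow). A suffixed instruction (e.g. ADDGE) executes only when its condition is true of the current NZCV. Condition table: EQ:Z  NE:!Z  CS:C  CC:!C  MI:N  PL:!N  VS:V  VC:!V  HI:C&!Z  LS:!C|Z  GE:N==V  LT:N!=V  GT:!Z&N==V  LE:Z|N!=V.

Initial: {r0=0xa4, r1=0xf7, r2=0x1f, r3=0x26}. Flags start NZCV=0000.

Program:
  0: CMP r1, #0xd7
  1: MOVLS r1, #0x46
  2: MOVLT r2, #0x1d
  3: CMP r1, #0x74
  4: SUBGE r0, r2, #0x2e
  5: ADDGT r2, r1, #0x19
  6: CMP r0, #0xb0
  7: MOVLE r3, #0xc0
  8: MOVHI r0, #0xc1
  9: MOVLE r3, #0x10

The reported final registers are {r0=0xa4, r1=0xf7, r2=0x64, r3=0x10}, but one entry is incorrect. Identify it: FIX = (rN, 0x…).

0: ✓ CMP  NZCV=0010
1: · MOVLS
2: · MOVLT
3: ✓ CMP  NZCV=1010
4: · SUBGE
5: · ADDGT
6: ✓ CMP  NZCV=1000
7: ✓ MOVLE  r3←0xc0
8: · MOVHI
9: ✓ MOVLE  r3←0x10

FIX = (r2, 0x1f)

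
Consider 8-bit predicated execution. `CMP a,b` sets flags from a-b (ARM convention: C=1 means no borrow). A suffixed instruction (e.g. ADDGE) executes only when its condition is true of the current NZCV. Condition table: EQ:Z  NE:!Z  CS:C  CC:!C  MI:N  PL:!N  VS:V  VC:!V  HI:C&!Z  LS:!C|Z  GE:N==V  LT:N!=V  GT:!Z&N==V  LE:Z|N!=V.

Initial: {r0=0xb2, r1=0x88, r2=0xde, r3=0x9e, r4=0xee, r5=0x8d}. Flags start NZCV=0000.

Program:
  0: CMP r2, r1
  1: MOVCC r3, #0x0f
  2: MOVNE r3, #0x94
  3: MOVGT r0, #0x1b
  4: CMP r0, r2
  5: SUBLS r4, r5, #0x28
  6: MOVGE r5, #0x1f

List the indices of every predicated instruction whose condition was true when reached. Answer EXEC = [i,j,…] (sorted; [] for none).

EXEC = [2,3,5,6]

[0] flags=0010 → (cmp)
[1] flags=0010 CC?F → skip
[2] flags=0010 NE?T → r3=0x94
[3] flags=0010 GT?T → r0=0x1b
[4] flags=0000 → (cmp)
[5] flags=0000 LS?T → r4=0x65
[6] flags=0000 GE?T → r5=0x1f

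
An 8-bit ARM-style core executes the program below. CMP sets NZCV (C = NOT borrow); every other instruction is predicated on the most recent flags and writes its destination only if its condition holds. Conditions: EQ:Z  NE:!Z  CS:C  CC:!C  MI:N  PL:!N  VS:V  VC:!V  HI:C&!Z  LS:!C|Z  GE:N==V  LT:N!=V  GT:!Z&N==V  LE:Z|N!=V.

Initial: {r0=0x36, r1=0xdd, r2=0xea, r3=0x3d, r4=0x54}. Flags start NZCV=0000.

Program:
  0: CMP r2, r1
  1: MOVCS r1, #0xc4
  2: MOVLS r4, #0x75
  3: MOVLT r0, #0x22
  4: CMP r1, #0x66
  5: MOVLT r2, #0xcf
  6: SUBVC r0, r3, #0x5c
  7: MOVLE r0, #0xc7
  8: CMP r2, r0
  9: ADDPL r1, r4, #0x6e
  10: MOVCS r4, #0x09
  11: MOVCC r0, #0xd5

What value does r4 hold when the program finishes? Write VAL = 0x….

VAL = 0x09

0: ✓ CMP  NZCV=0010
1: ✓ MOVCS  r1←0xc4
2: · MOVLS
3: · MOVLT
4: ✓ CMP  NZCV=0011
5: ✓ MOVLT  r2←0xcf
6: · SUBVC
7: ✓ MOVLE  r0←0xc7
8: ✓ CMP  NZCV=0010
9: ✓ ADDPL  r1←0xc2
10: ✓ MOVCS  r4←0x09
11: · MOVCC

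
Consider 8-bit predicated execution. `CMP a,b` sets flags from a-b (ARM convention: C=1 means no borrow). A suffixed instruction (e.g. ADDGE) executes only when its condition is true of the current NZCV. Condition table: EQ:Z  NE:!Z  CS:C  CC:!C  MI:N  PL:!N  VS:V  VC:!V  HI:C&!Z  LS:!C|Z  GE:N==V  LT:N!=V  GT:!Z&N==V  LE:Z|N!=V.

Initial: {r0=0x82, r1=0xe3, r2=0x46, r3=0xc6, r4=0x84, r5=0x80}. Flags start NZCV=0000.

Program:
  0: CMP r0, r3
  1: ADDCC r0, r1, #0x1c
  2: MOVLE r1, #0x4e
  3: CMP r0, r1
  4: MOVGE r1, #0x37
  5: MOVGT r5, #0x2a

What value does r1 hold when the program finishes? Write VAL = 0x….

VAL = 0x4e

[0] flags=1000 → (cmp)
[1] flags=1000 CC?T → r0=0xff
[2] flags=1000 LE?T → r1=0x4e
[3] flags=1010 → (cmp)
[4] flags=1010 GE?F → skip
[5] flags=1010 GT?F → skip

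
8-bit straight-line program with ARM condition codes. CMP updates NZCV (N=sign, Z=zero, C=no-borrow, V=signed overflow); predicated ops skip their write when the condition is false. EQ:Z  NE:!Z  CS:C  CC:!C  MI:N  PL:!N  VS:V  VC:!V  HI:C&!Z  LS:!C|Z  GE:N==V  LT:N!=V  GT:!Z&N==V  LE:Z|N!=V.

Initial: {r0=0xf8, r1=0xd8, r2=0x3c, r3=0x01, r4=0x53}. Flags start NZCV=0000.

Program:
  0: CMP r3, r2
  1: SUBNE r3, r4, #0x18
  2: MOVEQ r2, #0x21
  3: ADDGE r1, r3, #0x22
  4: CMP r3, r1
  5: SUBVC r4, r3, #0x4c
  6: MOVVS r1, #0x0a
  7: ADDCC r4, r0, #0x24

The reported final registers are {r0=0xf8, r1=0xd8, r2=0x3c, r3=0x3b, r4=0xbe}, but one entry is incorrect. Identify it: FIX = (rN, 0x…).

FIX = (r4, 0x1c)

[0] flags=1000 → (cmp)
[1] flags=1000 NE?T → r3=0x3b
[2] flags=1000 EQ?F → skip
[3] flags=1000 GE?F → skip
[4] flags=0000 → (cmp)
[5] flags=0000 VC?T → r4=0xef
[6] flags=0000 VS?F → skip
[7] flags=0000 CC?T → r4=0x1c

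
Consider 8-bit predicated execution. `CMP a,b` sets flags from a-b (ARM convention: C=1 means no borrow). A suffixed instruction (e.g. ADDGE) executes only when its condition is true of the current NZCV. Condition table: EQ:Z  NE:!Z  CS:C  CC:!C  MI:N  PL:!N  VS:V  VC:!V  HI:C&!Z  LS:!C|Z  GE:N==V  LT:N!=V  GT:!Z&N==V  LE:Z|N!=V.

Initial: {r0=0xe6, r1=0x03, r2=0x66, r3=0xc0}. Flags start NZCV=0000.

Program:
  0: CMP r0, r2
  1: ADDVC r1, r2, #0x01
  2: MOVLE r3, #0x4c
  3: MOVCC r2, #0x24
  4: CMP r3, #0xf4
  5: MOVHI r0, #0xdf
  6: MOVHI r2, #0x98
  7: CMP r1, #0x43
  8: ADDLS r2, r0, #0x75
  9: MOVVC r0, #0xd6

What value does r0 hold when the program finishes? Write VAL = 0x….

VAL = 0xd6

0: ✓ CMP  NZCV=1010
1: ✓ ADDVC  r1←0x67
2: ✓ MOVLE  r3←0x4c
3: · MOVCC
4: ✓ CMP  NZCV=0000
5: · MOVHI
6: · MOVHI
7: ✓ CMP  NZCV=0010
8: · ADDLS
9: ✓ MOVVC  r0←0xd6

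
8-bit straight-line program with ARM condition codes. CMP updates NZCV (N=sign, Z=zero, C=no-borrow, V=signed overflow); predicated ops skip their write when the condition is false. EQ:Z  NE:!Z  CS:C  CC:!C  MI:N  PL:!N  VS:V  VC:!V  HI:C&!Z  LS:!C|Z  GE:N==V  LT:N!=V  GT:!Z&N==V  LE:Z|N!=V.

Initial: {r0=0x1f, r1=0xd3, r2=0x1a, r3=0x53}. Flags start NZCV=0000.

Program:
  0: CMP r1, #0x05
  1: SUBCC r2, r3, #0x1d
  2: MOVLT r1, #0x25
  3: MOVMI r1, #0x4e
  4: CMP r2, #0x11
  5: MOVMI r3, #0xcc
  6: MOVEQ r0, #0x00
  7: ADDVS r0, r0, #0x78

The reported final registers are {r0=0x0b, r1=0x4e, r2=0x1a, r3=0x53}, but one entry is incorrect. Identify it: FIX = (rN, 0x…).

0: ✓ CMP  NZCV=1010
1: · SUBCC
2: ✓ MOVLT  r1←0x25
3: ✓ MOVMI  r1←0x4e
4: ✓ CMP  NZCV=0010
5: · MOVMI
6: · MOVEQ
7: · ADDVS

FIX = (r0, 0x1f)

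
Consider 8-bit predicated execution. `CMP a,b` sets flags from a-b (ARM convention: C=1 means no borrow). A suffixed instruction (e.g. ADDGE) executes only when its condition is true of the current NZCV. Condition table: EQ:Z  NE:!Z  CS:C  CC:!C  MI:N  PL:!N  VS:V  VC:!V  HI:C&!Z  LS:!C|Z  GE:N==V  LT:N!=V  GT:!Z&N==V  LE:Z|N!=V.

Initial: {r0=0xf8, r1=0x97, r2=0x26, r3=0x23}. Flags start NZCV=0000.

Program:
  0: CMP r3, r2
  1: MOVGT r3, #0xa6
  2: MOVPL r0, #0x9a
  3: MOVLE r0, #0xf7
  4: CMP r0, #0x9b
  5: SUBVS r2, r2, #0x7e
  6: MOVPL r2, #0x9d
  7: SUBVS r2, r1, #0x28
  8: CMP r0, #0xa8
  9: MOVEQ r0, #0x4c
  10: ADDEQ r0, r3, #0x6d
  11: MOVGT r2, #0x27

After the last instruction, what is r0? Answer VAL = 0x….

VAL = 0xf7

[0] flags=1000 → (cmp)
[1] flags=1000 GT?F → skip
[2] flags=1000 PL?F → skip
[3] flags=1000 LE?T → r0=0xf7
[4] flags=0010 → (cmp)
[5] flags=0010 VS?F → skip
[6] flags=0010 PL?T → r2=0x9d
[7] flags=0010 VS?F → skip
[8] flags=0010 → (cmp)
[9] flags=0010 EQ?F → skip
[10] flags=0010 EQ?F → skip
[11] flags=0010 GT?T → r2=0x27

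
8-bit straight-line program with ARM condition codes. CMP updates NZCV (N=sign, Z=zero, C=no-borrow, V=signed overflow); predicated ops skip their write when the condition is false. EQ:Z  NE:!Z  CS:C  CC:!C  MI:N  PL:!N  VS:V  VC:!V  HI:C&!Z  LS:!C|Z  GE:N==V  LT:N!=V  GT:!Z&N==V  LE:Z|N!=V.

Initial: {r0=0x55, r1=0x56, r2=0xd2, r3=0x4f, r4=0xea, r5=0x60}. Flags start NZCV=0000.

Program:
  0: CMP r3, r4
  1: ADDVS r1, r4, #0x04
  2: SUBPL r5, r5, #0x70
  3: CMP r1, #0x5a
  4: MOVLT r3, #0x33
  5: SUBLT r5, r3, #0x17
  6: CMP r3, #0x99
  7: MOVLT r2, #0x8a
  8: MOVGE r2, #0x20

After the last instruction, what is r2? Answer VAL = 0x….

[0] flags=0000 → (cmp)
[1] flags=0000 VS?F → skip
[2] flags=0000 PL?T → r5=0xf0
[3] flags=1000 → (cmp)
[4] flags=1000 LT?T → r3=0x33
[5] flags=1000 LT?T → r5=0x1c
[6] flags=1001 → (cmp)
[7] flags=1001 LT?F → skip
[8] flags=1001 GE?T → r2=0x20

VAL = 0x20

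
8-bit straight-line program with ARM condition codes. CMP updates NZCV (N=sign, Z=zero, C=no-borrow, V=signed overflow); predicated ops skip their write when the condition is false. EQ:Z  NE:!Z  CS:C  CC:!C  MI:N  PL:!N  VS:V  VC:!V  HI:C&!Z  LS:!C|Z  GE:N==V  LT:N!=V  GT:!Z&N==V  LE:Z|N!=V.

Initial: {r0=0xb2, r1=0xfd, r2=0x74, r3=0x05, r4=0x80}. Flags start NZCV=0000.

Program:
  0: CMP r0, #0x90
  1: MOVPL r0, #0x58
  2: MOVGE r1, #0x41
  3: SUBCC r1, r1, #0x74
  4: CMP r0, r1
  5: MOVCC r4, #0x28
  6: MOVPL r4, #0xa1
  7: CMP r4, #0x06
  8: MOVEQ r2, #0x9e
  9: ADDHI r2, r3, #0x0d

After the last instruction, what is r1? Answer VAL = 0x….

VAL = 0x41

0: ✓ CMP  NZCV=0010
1: ✓ MOVPL  r0←0x58
2: ✓ MOVGE  r1←0x41
3: · SUBCC
4: ✓ CMP  NZCV=0010
5: · MOVCC
6: ✓ MOVPL  r4←0xa1
7: ✓ CMP  NZCV=1010
8: · MOVEQ
9: ✓ ADDHI  r2←0x12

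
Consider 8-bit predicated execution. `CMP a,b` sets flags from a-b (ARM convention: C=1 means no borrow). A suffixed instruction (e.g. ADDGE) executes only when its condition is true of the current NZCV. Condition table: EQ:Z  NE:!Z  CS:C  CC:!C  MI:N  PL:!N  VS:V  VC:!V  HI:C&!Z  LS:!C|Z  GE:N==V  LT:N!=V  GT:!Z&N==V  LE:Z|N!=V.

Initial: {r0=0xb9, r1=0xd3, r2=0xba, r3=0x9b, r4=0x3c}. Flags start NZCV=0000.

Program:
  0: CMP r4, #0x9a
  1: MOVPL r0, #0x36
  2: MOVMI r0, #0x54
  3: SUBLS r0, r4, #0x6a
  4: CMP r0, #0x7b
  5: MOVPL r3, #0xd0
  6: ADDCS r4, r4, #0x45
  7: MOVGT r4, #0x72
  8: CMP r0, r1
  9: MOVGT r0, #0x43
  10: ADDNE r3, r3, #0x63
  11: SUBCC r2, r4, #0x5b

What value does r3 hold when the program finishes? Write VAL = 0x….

0: ✓ CMP  NZCV=1001
1: · MOVPL
2: ✓ MOVMI  r0←0x54
3: ✓ SUBLS  r0←0xd2
4: ✓ CMP  NZCV=0011
5: ✓ MOVPL  r3←0xd0
6: ✓ ADDCS  r4←0x81
7: · MOVGT
8: ✓ CMP  NZCV=1000
9: · MOVGT
10: ✓ ADDNE  r3←0x33
11: ✓ SUBCC  r2←0x26

VAL = 0x33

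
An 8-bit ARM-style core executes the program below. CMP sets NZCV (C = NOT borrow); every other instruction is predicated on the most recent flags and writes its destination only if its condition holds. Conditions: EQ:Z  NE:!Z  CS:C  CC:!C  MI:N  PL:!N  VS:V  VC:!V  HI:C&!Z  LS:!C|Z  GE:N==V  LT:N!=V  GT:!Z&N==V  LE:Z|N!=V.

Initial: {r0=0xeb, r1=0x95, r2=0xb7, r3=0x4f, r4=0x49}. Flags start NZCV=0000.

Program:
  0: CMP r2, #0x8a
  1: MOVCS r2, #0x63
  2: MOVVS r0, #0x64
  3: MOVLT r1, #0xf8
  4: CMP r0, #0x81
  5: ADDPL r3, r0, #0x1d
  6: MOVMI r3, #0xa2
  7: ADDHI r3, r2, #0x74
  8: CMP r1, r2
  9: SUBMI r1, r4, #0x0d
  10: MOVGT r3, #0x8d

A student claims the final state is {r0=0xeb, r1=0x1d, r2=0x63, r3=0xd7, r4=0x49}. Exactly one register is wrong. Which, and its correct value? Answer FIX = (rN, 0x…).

0: ✓ CMP  NZCV=0010
1: ✓ MOVCS  r2←0x63
2: · MOVVS
3: · MOVLT
4: ✓ CMP  NZCV=0010
5: ✓ ADDPL  r3←0x08
6: · MOVMI
7: ✓ ADDHI  r3←0xd7
8: ✓ CMP  NZCV=0011
9: · SUBMI
10: · MOVGT

FIX = (r1, 0x95)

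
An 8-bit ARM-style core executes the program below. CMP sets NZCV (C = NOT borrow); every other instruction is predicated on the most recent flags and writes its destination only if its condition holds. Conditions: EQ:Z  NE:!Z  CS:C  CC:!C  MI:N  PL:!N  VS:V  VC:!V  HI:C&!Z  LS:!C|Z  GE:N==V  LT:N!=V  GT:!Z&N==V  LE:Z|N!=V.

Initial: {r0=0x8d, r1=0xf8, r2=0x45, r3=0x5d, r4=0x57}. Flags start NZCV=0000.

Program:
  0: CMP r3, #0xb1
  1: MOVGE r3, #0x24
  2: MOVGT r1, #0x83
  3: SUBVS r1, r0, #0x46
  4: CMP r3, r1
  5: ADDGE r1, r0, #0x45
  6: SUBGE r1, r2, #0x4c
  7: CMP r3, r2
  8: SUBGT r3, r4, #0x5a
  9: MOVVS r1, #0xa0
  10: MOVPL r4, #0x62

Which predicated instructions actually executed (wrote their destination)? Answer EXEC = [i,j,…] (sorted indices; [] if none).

EXEC = [1,2,3]

[0] flags=1001 → (cmp)
[1] flags=1001 GE?T → r3=0x24
[2] flags=1001 GT?T → r1=0x83
[3] flags=1001 VS?T → r1=0x47
[4] flags=1000 → (cmp)
[5] flags=1000 GE?F → skip
[6] flags=1000 GE?F → skip
[7] flags=1000 → (cmp)
[8] flags=1000 GT?F → skip
[9] flags=1000 VS?F → skip
[10] flags=1000 PL?F → skip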